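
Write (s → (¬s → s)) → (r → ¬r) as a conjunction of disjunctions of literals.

(s → (¬s → s)) → (r → ¬r)
= ¬(s → (¬s → s)) ∨ (r → ¬r)   — eliminate →
= ¬(¬s ∨ (¬s → s)) ∨ (r → ¬r)   — eliminate →
= ¬(¬s ∨ ¬¬s ∨ s) ∨ (r → ¬r)   — eliminate →
= ¬(¬s ∨ ¬¬s ∨ s) ∨ ¬r ∨ ¬r   — eliminate →
= (¬¬s ∧ ¬¬¬s ∧ ¬s) ∨ ¬r ∨ ¬r   — De Morgan
= (s ∧ ¬¬¬s ∧ ¬s) ∨ ¬r ∨ ¬r   — double negation
= (s ∧ ¬s ∧ ¬s) ∨ ¬r ∨ ¬r   — double negation
= (s ∨ ¬r ∨ ¬r) ∧ (¬s ∨ ¬r ∨ ¬r) ∧ (¬s ∨ ¬r ∨ ¬r)   — distribute ∨ over ∧
= (s ∨ ¬r) ∧ (¬s ∨ ¬r)   — simplify

(s ∨ ¬r) ∧ (¬s ∨ ¬r)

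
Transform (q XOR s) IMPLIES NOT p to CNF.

(q XOR s) IMPLIES NOT p
≡ NOT (q XOR s) OR NOT p   [eliminate IMPLIES]
≡ NOT ((q OR s) AND NOT (q AND s)) OR NOT p   [expand XOR]
≡ NOT (q OR s) OR NOT NOT (q AND s) OR NOT p   [De Morgan]
≡ (NOT q AND NOT s) OR NOT NOT (q AND s) OR NOT p   [De Morgan]
≡ (NOT q AND NOT s) OR (q AND s) OR NOT p   [double negation]
≡ (NOT q OR q OR NOT p) AND (NOT q OR s OR NOT p) AND (NOT s OR q OR NOT p) AND (NOT s OR s OR NOT p)   [distribute OR over AND]
≡ (NOT q OR s OR NOT p) AND (NOT s OR q OR NOT p)   [simplify]

(NOT q OR s OR NOT p) AND (NOT s OR q OR NOT p)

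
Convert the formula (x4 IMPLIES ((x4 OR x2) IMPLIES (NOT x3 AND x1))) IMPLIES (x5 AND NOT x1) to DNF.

(x4 IMPLIES ((x4 OR x2) IMPLIES (NOT x3 AND x1))) IMPLIES (x5 AND NOT x1)
= NOT (x4 IMPLIES ((x4 OR x2) IMPLIES (NOT x3 AND x1))) OR (x5 AND NOT x1)   [eliminate IMPLIES]
= NOT (NOT x4 OR ((x4 OR x2) IMPLIES (NOT x3 AND x1))) OR (x5 AND NOT x1)   [eliminate IMPLIES]
= NOT (NOT x4 OR NOT (x4 OR x2) OR (NOT x3 AND x1)) OR (x5 AND NOT x1)   [eliminate IMPLIES]
= (NOT NOT x4 AND NOT NOT (x4 OR x2) AND NOT (NOT x3 AND x1)) OR (x5 AND NOT x1)   [De Morgan]
= (x4 AND NOT NOT (x4 OR x2) AND NOT (NOT x3 AND x1)) OR (x5 AND NOT x1)   [double negation]
= (x4 AND (x4 OR x2) AND NOT (NOT x3 AND x1)) OR (x5 AND NOT x1)   [double negation]
= (x4 AND (x4 OR x2) AND (NOT NOT x3 OR NOT x1)) OR (x5 AND NOT x1)   [De Morgan]
= (x4 AND (x4 OR x2) AND (x3 OR NOT x1)) OR (x5 AND NOT x1)   [double negation]
= (x4 AND x4 AND x3) OR (x4 AND x4 AND NOT x1) OR (x4 AND x2 AND x3) OR (x4 AND x2 AND NOT x1) OR (x5 AND NOT x1)   [distribute AND over OR]
= (x4 AND x3) OR (x4 AND NOT x1) OR (x5 AND NOT x1)   [simplify]

(x4 AND x3) OR (x4 AND NOT x1) OR (x5 AND NOT x1)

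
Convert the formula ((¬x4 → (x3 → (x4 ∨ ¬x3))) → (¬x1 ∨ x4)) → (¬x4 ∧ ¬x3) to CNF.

(x4 ∨ ¬x3) ∧ (x1 ∨ ¬x3) ∧ ¬x4

((¬x4 → (x3 → (x4 ∨ ¬x3))) → (¬x1 ∨ x4)) → (¬x4 ∧ ¬x3)
≡ ¬((¬x4 → (x3 → (x4 ∨ ¬x3))) → (¬x1 ∨ x4)) ∨ (¬x4 ∧ ¬x3)   [eliminate →]
≡ ¬(¬(¬x4 → (x3 → (x4 ∨ ¬x3))) ∨ ¬x1 ∨ x4) ∨ (¬x4 ∧ ¬x3)   [eliminate →]
≡ ¬(¬(¬¬x4 ∨ (x3 → (x4 ∨ ¬x3))) ∨ ¬x1 ∨ x4) ∨ (¬x4 ∧ ¬x3)   [eliminate →]
≡ ¬(¬(¬¬x4 ∨ ¬x3 ∨ x4 ∨ ¬x3) ∨ ¬x1 ∨ x4) ∨ (¬x4 ∧ ¬x3)   [eliminate →]
≡ (¬¬(¬¬x4 ∨ ¬x3 ∨ x4 ∨ ¬x3) ∧ ¬¬x1 ∧ ¬x4) ∨ (¬x4 ∧ ¬x3)   [De Morgan]
≡ ((¬¬x4 ∨ ¬x3 ∨ x4 ∨ ¬x3) ∧ ¬¬x1 ∧ ¬x4) ∨ (¬x4 ∧ ¬x3)   [double negation]
≡ ((x4 ∨ ¬x3 ∨ x4 ∨ ¬x3) ∧ ¬¬x1 ∧ ¬x4) ∨ (¬x4 ∧ ¬x3)   [double negation]
≡ ((x4 ∨ ¬x3 ∨ x4 ∨ ¬x3) ∧ x1 ∧ ¬x4) ∨ (¬x4 ∧ ¬x3)   [double negation]
≡ (x4 ∨ ¬x3 ∨ x4 ∨ ¬x3 ∨ ¬x4) ∧ (x4 ∨ ¬x3 ∨ x4 ∨ ¬x3 ∨ ¬x3) ∧ (x1 ∨ ¬x4) ∧ (x1 ∨ ¬x3) ∧ (¬x4 ∨ ¬x4) ∧ (¬x4 ∨ ¬x3)   [distribute ∨ over ∧]
≡ (x4 ∨ ¬x3) ∧ (x1 ∨ ¬x3) ∧ ¬x4   [simplify]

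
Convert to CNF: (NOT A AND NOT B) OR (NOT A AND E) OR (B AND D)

(NOT A OR B) AND (NOT A OR D) AND (NOT B OR E OR D)

(NOT A AND NOT B) OR (NOT A AND E) OR (B AND D)
⇔ (NOT A OR NOT A OR B) AND (NOT A OR NOT A OR D) AND (NOT A OR E OR B) AND (NOT A OR E OR D) AND (NOT B OR NOT A OR B) AND (NOT B OR NOT A OR D) AND (NOT B OR E OR B) AND (NOT B OR E OR D)   [distribute OR over AND]
⇔ (NOT A OR B) AND (NOT A OR D) AND (NOT B OR E OR D)   [simplify]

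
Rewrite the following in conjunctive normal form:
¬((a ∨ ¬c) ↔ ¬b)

¬((a ∨ ¬c) ↔ ¬b)
≡ ¬(((a ∨ ¬c) → ¬b) ∧ (¬b → (a ∨ ¬c)))
≡ ¬((¬(a ∨ ¬c) ∨ ¬b) ∧ (¬b → (a ∨ ¬c)))
≡ ¬((¬(a ∨ ¬c) ∨ ¬b) ∧ (¬¬b ∨ a ∨ ¬c))
≡ ¬(¬(a ∨ ¬c) ∨ ¬b) ∨ ¬(¬¬b ∨ a ∨ ¬c)
≡ (¬¬(a ∨ ¬c) ∧ ¬¬b) ∨ ¬(¬¬b ∨ a ∨ ¬c)
≡ ((a ∨ ¬c) ∧ ¬¬b) ∨ ¬(¬¬b ∨ a ∨ ¬c)
≡ ((a ∨ ¬c) ∧ b) ∨ ¬(¬¬b ∨ a ∨ ¬c)
≡ ((a ∨ ¬c) ∧ b) ∨ (¬¬¬b ∧ ¬a ∧ ¬¬c)
≡ ((a ∨ ¬c) ∧ b) ∨ (¬b ∧ ¬a ∧ ¬¬c)
≡ ((a ∨ ¬c) ∧ b) ∨ (¬b ∧ ¬a ∧ c)
≡ (a ∨ ¬c ∨ ¬b) ∧ (a ∨ ¬c ∨ ¬a) ∧ (a ∨ ¬c ∨ c) ∧ (b ∨ ¬b) ∧ (b ∨ ¬a) ∧ (b ∨ c)
≡ (a ∨ ¬c ∨ ¬b) ∧ (b ∨ ¬a) ∧ (b ∨ c)

(a ∨ ¬c ∨ ¬b) ∧ (b ∨ ¬a) ∧ (b ∨ c)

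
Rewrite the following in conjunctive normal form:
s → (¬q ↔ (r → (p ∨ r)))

(¬s ∨ r ∨ ¬q) ∧ (¬s ∨ ¬p ∨ ¬q) ∧ (¬s ∨ ¬r ∨ ¬q)

s → (¬q ↔ (r → (p ∨ r)))
⇔ ¬s ∨ (¬q ↔ (r → (p ∨ r)))   (eliminate →)
⇔ ¬s ∨ ((¬q → (r → (p ∨ r))) ∧ ((r → (p ∨ r)) → ¬q))   (eliminate ↔)
⇔ ¬s ∨ ((¬¬q ∨ (r → (p ∨ r))) ∧ ((r → (p ∨ r)) → ¬q))   (eliminate →)
⇔ ¬s ∨ ((¬¬q ∨ ¬r ∨ p ∨ r) ∧ ((r → (p ∨ r)) → ¬q))   (eliminate →)
⇔ ¬s ∨ ((¬¬q ∨ ¬r ∨ p ∨ r) ∧ (¬(r → (p ∨ r)) ∨ ¬q))   (eliminate →)
⇔ ¬s ∨ ((¬¬q ∨ ¬r ∨ p ∨ r) ∧ (¬(¬r ∨ p ∨ r) ∨ ¬q))   (eliminate →)
⇔ ¬s ∨ ((q ∨ ¬r ∨ p ∨ r) ∧ (¬(¬r ∨ p ∨ r) ∨ ¬q))   (double negation)
⇔ ¬s ∨ ((q ∨ ¬r ∨ p ∨ r) ∧ ((¬¬r ∧ ¬p ∧ ¬r) ∨ ¬q))   (De Morgan)
⇔ ¬s ∨ ((q ∨ ¬r ∨ p ∨ r) ∧ ((r ∧ ¬p ∧ ¬r) ∨ ¬q))   (double negation)
⇔ (¬s ∨ q ∨ ¬r ∨ p ∨ r) ∧ (¬s ∨ r ∨ ¬q) ∧ (¬s ∨ ¬p ∨ ¬q) ∧ (¬s ∨ ¬r ∨ ¬q)   (distribute ∨ over ∧)
⇔ (¬s ∨ r ∨ ¬q) ∧ (¬s ∨ ¬p ∨ ¬q) ∧ (¬s ∨ ¬r ∨ ¬q)   (simplify)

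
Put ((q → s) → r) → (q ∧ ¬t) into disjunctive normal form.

(¬q ∧ ¬r) ∨ (s ∧ ¬r) ∨ (q ∧ ¬t)

((q → s) → r) → (q ∧ ¬t)
≡ ¬((q → s) → r) ∨ (q ∧ ¬t)   [eliminate →]
≡ ¬(¬(q → s) ∨ r) ∨ (q ∧ ¬t)   [eliminate →]
≡ ¬(¬(¬q ∨ s) ∨ r) ∨ (q ∧ ¬t)   [eliminate →]
≡ (¬¬(¬q ∨ s) ∧ ¬r) ∨ (q ∧ ¬t)   [De Morgan]
≡ ((¬q ∨ s) ∧ ¬r) ∨ (q ∧ ¬t)   [double negation]
≡ (¬q ∧ ¬r) ∨ (s ∧ ¬r) ∨ (q ∧ ¬t)   [distribute ∧ over ∨]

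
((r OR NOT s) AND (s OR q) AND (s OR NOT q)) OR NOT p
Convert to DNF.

(r AND s) OR NOT p

((r OR NOT s) AND (s OR q) AND (s OR NOT q)) OR NOT p
⇔ (r AND s AND s) OR (r AND s AND NOT q) OR (r AND q AND s) OR (r AND q AND NOT q) OR (NOT s AND s AND s) OR (NOT s AND s AND NOT q) OR (NOT s AND q AND s) OR (NOT s AND q AND NOT q) OR NOT p   (distribute AND over OR)
⇔ (r AND s) OR NOT p   (simplify)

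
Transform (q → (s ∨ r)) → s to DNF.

(q ∧ ¬s ∧ ¬r) ∨ s

(q → (s ∨ r)) → s
⇔ ¬(q → (s ∨ r)) ∨ s   (eliminate →)
⇔ ¬(¬q ∨ s ∨ r) ∨ s   (eliminate →)
⇔ (¬¬q ∧ ¬s ∧ ¬r) ∨ s   (De Morgan)
⇔ (q ∧ ¬s ∧ ¬r) ∨ s   (double negation)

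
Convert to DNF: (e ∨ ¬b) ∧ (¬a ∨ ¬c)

(e ∨ ¬b) ∧ (¬a ∨ ¬c)
≡ (e ∧ ¬a) ∨ (e ∧ ¬c) ∨ (¬b ∧ ¬a) ∨ (¬b ∧ ¬c)   (distribute ∧ over ∨)

(e ∧ ¬a) ∨ (e ∧ ¬c) ∨ (¬b ∧ ¬a) ∨ (¬b ∧ ¬c)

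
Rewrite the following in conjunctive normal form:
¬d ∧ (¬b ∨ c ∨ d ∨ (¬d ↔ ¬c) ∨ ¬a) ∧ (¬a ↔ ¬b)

¬d ∧ (¬b ∨ c ∨ d ∨ (¬d ↔ ¬c) ∨ ¬a) ∧ (¬a ↔ ¬b)
≡ ¬d ∧ (¬b ∨ c ∨ d ∨ ((¬d → ¬c) ∧ (¬c → ¬d)) ∨ ¬a) ∧ (¬a ↔ ¬b)   — eliminate ↔
≡ ¬d ∧ (¬b ∨ c ∨ d ∨ ((¬¬d ∨ ¬c) ∧ (¬c → ¬d)) ∨ ¬a) ∧ (¬a ↔ ¬b)   — eliminate →
≡ ¬d ∧ (¬b ∨ c ∨ d ∨ ((¬¬d ∨ ¬c) ∧ (¬¬c ∨ ¬d)) ∨ ¬a) ∧ (¬a ↔ ¬b)   — eliminate →
≡ ¬d ∧ (¬b ∨ c ∨ d ∨ ((¬¬d ∨ ¬c) ∧ (¬¬c ∨ ¬d)) ∨ ¬a) ∧ (¬a → ¬b) ∧ (¬b → ¬a)   — eliminate ↔
≡ ¬d ∧ (¬b ∨ c ∨ d ∨ ((¬¬d ∨ ¬c) ∧ (¬¬c ∨ ¬d)) ∨ ¬a) ∧ (¬¬a ∨ ¬b) ∧ (¬b → ¬a)   — eliminate →
≡ ¬d ∧ (¬b ∨ c ∨ d ∨ ((¬¬d ∨ ¬c) ∧ (¬¬c ∨ ¬d)) ∨ ¬a) ∧ (¬¬a ∨ ¬b) ∧ (¬¬b ∨ ¬a)   — eliminate →
≡ ¬d ∧ (¬b ∨ c ∨ d ∨ ((d ∨ ¬c) ∧ (¬¬c ∨ ¬d)) ∨ ¬a) ∧ (¬¬a ∨ ¬b) ∧ (¬¬b ∨ ¬a)   — double negation
≡ ¬d ∧ (¬b ∨ c ∨ d ∨ ((d ∨ ¬c) ∧ (c ∨ ¬d)) ∨ ¬a) ∧ (¬¬a ∨ ¬b) ∧ (¬¬b ∨ ¬a)   — double negation
≡ ¬d ∧ (¬b ∨ c ∨ d ∨ ((d ∨ ¬c) ∧ (c ∨ ¬d)) ∨ ¬a) ∧ (a ∨ ¬b) ∧ (¬¬b ∨ ¬a)   — double negation
≡ ¬d ∧ (¬b ∨ c ∨ d ∨ ((d ∨ ¬c) ∧ (c ∨ ¬d)) ∨ ¬a) ∧ (a ∨ ¬b) ∧ (b ∨ ¬a)   — double negation
≡ ¬d ∧ (¬b ∨ c ∨ d ∨ d ∨ ¬c ∨ ¬a) ∧ (¬b ∨ c ∨ d ∨ c ∨ ¬d ∨ ¬a) ∧ (a ∨ ¬b) ∧ (b ∨ ¬a)   — distribute ∨ over ∧
≡ ¬d ∧ (a ∨ ¬b) ∧ (b ∨ ¬a)   — simplify

¬d ∧ (a ∨ ¬b) ∧ (b ∨ ¬a)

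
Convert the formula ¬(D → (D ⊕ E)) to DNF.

¬(D → (D ⊕ E))
≡ ¬(¬D ∨ (D ⊕ E))   [eliminate →]
≡ ¬(¬D ∨ (D ∧ ¬E) ∨ (¬D ∧ E))   [expand ⊕]
≡ ¬¬D ∧ ¬(D ∧ ¬E) ∧ ¬(¬D ∧ E)   [De Morgan]
≡ D ∧ ¬(D ∧ ¬E) ∧ ¬(¬D ∧ E)   [double negation]
≡ D ∧ (¬D ∨ ¬¬E) ∧ ¬(¬D ∧ E)   [De Morgan]
≡ D ∧ (¬D ∨ E) ∧ ¬(¬D ∧ E)   [double negation]
≡ D ∧ (¬D ∨ E) ∧ (¬¬D ∨ ¬E)   [De Morgan]
≡ D ∧ (¬D ∨ E) ∧ (D ∨ ¬E)   [double negation]
≡ (D ∧ ¬D ∧ D) ∨ (D ∧ ¬D ∧ ¬E) ∨ (D ∧ E ∧ D) ∨ (D ∧ E ∧ ¬E)   [distribute ∧ over ∨]
≡ D ∧ E   [simplify]

D ∧ E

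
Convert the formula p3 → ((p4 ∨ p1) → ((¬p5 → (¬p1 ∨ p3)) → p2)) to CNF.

(¬p3 ∨ ¬p4 ∨ p2) ∧ (¬p3 ∨ ¬p1 ∨ p2)

p3 → ((p4 ∨ p1) → ((¬p5 → (¬p1 ∨ p3)) → p2))
≡ ¬p3 ∨ ((p4 ∨ p1) → ((¬p5 → (¬p1 ∨ p3)) → p2))   (eliminate →)
≡ ¬p3 ∨ ¬(p4 ∨ p1) ∨ ((¬p5 → (¬p1 ∨ p3)) → p2)   (eliminate →)
≡ ¬p3 ∨ ¬(p4 ∨ p1) ∨ ¬(¬p5 → (¬p1 ∨ p3)) ∨ p2   (eliminate →)
≡ ¬p3 ∨ ¬(p4 ∨ p1) ∨ ¬(¬¬p5 ∨ ¬p1 ∨ p3) ∨ p2   (eliminate →)
≡ ¬p3 ∨ (¬p4 ∧ ¬p1) ∨ ¬(¬¬p5 ∨ ¬p1 ∨ p3) ∨ p2   (De Morgan)
≡ ¬p3 ∨ (¬p4 ∧ ¬p1) ∨ (¬¬¬p5 ∧ ¬¬p1 ∧ ¬p3) ∨ p2   (De Morgan)
≡ ¬p3 ∨ (¬p4 ∧ ¬p1) ∨ (¬p5 ∧ ¬¬p1 ∧ ¬p3) ∨ p2   (double negation)
≡ ¬p3 ∨ (¬p4 ∧ ¬p1) ∨ (¬p5 ∧ p1 ∧ ¬p3) ∨ p2   (double negation)
≡ (¬p3 ∨ ¬p4 ∨ ¬p5 ∨ p2) ∧ (¬p3 ∨ ¬p4 ∨ p1 ∨ p2) ∧ (¬p3 ∨ ¬p4 ∨ ¬p3 ∨ p2) ∧ (¬p3 ∨ ¬p1 ∨ ¬p5 ∨ p2) ∧ (¬p3 ∨ ¬p1 ∨ p1 ∨ p2) ∧ (¬p3 ∨ ¬p1 ∨ ¬p3 ∨ p2)   (distribute ∨ over ∧)
≡ (¬p3 ∨ ¬p4 ∨ p2) ∧ (¬p3 ∨ ¬p1 ∨ p2)   (simplify)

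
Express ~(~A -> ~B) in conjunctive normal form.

~(~A -> ~B)
= ~(~~A | ~B)   (eliminate ->)
= ~~~A & ~~B   (De Morgan)
= ~A & ~~B   (double negation)
= ~A & B   (double negation)

~A & B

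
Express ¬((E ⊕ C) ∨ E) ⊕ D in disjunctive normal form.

¬E ∧ ¬C ∧ ¬D ∨ ¬E ∧ C ∧ D ∨ E ∧ D

¬((E ⊕ C) ∨ E) ⊕ D
= ¬((E ⊕ C) ∨ E) ∧ ¬D ∨ ¬¬((E ⊕ C) ∨ E) ∧ D   — expand ⊕
= ¬(E ∧ ¬C ∨ ¬E ∧ C ∨ E) ∧ ¬D ∨ ¬¬((E ⊕ C) ∨ E) ∧ D   — expand ⊕
= ¬(E ∧ ¬C ∨ ¬E ∧ C ∨ E) ∧ ¬D ∨ ¬¬(E ∧ ¬C ∨ ¬E ∧ C ∨ E) ∧ D   — expand ⊕
= ¬(E ∧ ¬C) ∧ ¬(¬E ∧ C) ∧ ¬E ∧ ¬D ∨ ¬¬(E ∧ ¬C ∨ ¬E ∧ C ∨ E) ∧ D   — De Morgan
= (¬E ∨ ¬¬C) ∧ ¬(¬E ∧ C) ∧ ¬E ∧ ¬D ∨ ¬¬(E ∧ ¬C ∨ ¬E ∧ C ∨ E) ∧ D   — De Morgan
= (¬E ∨ C) ∧ ¬(¬E ∧ C) ∧ ¬E ∧ ¬D ∨ ¬¬(E ∧ ¬C ∨ ¬E ∧ C ∨ E) ∧ D   — double negation
= (¬E ∨ C) ∧ (¬¬E ∨ ¬C) ∧ ¬E ∧ ¬D ∨ ¬¬(E ∧ ¬C ∨ ¬E ∧ C ∨ E) ∧ D   — De Morgan
= (¬E ∨ C) ∧ (E ∨ ¬C) ∧ ¬E ∧ ¬D ∨ ¬¬(E ∧ ¬C ∨ ¬E ∧ C ∨ E) ∧ D   — double negation
= (¬E ∨ C) ∧ (E ∨ ¬C) ∧ ¬E ∧ ¬D ∨ (E ∧ ¬C ∨ ¬E ∧ C ∨ E) ∧ D   — double negation
= ¬E ∧ E ∧ ¬E ∧ ¬D ∨ ¬E ∧ ¬C ∧ ¬E ∧ ¬D ∨ C ∧ E ∧ ¬E ∧ ¬D ∨ C ∧ ¬C ∧ ¬E ∧ ¬D ∨ E ∧ ¬C ∧ D ∨ ¬E ∧ C ∧ D ∨ E ∧ D   — distribute ∧ over ∨
= ¬E ∧ ¬C ∧ ¬D ∨ ¬E ∧ C ∧ D ∨ E ∧ D   — simplify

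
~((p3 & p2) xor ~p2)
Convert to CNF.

(~p3 | ~p2) & p2

~((p3 & p2) xor ~p2)
= ~(((p3 & p2) | ~p2) & ~(p3 & p2 & ~p2))
= ~((p3 & p2) | ~p2) | ~~(p3 & p2 & ~p2)
= (~(p3 & p2) & ~~p2) | ~~(p3 & p2 & ~p2)
= ((~p3 | ~p2) & ~~p2) | ~~(p3 & p2 & ~p2)
= ((~p3 | ~p2) & p2) | ~~(p3 & p2 & ~p2)
= ((~p3 | ~p2) & p2) | (p3 & p2 & ~p2)
= (~p3 | ~p2 | p3) & (~p3 | ~p2 | p2) & (~p3 | ~p2 | ~p2) & (p2 | p3) & (p2 | p2) & (p2 | ~p2)
= (~p3 | ~p2) & p2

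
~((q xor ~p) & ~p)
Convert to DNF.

(~p & q) | p

~((q xor ~p) & ~p)
⇔ ~(((q & ~~p) | (~q & ~p)) & ~p)   [expand xor]
⇔ ~((q & ~~p) | (~q & ~p)) | ~~p   [De Morgan]
⇔ (~(q & ~~p) & ~(~q & ~p)) | ~~p   [De Morgan]
⇔ ((~q | ~~~p) & ~(~q & ~p)) | ~~p   [De Morgan]
⇔ ((~q | ~p) & ~(~q & ~p)) | ~~p   [double negation]
⇔ ((~q | ~p) & (~~q | ~~p)) | ~~p   [De Morgan]
⇔ ((~q | ~p) & (q | ~~p)) | ~~p   [double negation]
⇔ ((~q | ~p) & (q | p)) | ~~p   [double negation]
⇔ ((~q | ~p) & (q | p)) | p   [double negation]
⇔ (~q & q) | (~q & p) | (~p & q) | (~p & p) | p   [distribute & over |]
⇔ (~p & q) | p   [simplify]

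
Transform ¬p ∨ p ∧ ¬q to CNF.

¬p ∨ ¬q

¬p ∨ p ∧ ¬q
≡ (¬p ∨ p) ∧ (¬p ∨ ¬q)   (distribute ∨ over ∧)
≡ ¬p ∨ ¬q   (simplify)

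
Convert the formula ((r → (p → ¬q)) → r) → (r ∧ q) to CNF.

¬r ∨ q

((r → (p → ¬q)) → r) → (r ∧ q)
≡ ¬((r → (p → ¬q)) → r) ∨ (r ∧ q)   [eliminate →]
≡ ¬(¬(r → (p → ¬q)) ∨ r) ∨ (r ∧ q)   [eliminate →]
≡ ¬(¬(¬r ∨ (p → ¬q)) ∨ r) ∨ (r ∧ q)   [eliminate →]
≡ ¬(¬(¬r ∨ ¬p ∨ ¬q) ∨ r) ∨ (r ∧ q)   [eliminate →]
≡ (¬¬(¬r ∨ ¬p ∨ ¬q) ∧ ¬r) ∨ (r ∧ q)   [De Morgan]
≡ ((¬r ∨ ¬p ∨ ¬q) ∧ ¬r) ∨ (r ∧ q)   [double negation]
≡ (¬r ∨ ¬p ∨ ¬q ∨ r) ∧ (¬r ∨ ¬p ∨ ¬q ∨ q) ∧ (¬r ∨ r) ∧ (¬r ∨ q)   [distribute ∨ over ∧]
≡ ¬r ∨ q   [simplify]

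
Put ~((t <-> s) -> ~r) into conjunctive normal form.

(~t | s) & (~s | t) & r

~((t <-> s) -> ~r)
≡ ~(~(t <-> s) | ~r)   — eliminate ->
≡ ~(~((t -> s) & (s -> t)) | ~r)   — eliminate <->
≡ ~(~((~t | s) & (s -> t)) | ~r)   — eliminate ->
≡ ~(~((~t | s) & (~s | t)) | ~r)   — eliminate ->
≡ ~~((~t | s) & (~s | t)) & ~~r   — De Morgan
≡ (~t | s) & (~s | t) & ~~r   — double negation
≡ (~t | s) & (~s | t) & r   — double negation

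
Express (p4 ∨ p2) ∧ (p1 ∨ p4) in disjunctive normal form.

(p4 ∨ p2) ∧ (p1 ∨ p4)
≡ p4 ∧ p1 ∨ p4 ∧ p4 ∨ p2 ∧ p1 ∨ p2 ∧ p4
≡ p4 ∨ p2 ∧ p1

p4 ∨ p2 ∧ p1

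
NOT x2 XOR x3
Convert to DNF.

(NOT x2 AND NOT x3) OR (x2 AND x3)

NOT x2 XOR x3
≡ (NOT x2 AND NOT x3) OR (NOT NOT x2 AND x3)   — expand XOR
≡ (NOT x2 AND NOT x3) OR (x2 AND x3)   — double negation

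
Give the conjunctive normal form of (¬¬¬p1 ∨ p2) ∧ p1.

(¬¬¬p1 ∨ p2) ∧ p1
= (¬p1 ∨ p2) ∧ p1   [double negation]

(¬p1 ∨ p2) ∧ p1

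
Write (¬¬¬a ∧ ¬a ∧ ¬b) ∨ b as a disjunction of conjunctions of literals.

(¬¬¬a ∧ ¬a ∧ ¬b) ∨ b
= (¬a ∧ ¬a ∧ ¬b) ∨ b   (double negation)
= (¬a ∧ ¬b) ∨ b   (simplify)

(¬a ∧ ¬b) ∨ b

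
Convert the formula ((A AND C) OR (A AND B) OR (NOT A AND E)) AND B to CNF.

(A OR E) AND B

((A AND C) OR (A AND B) OR (NOT A AND E)) AND B
= (A OR A OR NOT A) AND (A OR A OR E) AND (A OR B OR NOT A) AND (A OR B OR E) AND (C OR A OR NOT A) AND (C OR A OR E) AND (C OR B OR NOT A) AND (C OR B OR E) AND B   — distribute OR over AND
= (A OR E) AND B   — simplify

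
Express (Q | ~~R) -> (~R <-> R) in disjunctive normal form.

~Q & ~R

(Q | ~~R) -> (~R <-> R)
⇔ ~(Q | ~~R) | (~R <-> R)   [eliminate ->]
⇔ ~(Q | ~~R) | ((~R -> R) & (R -> ~R))   [eliminate <->]
⇔ ~(Q | ~~R) | ((~~R | R) & (R -> ~R))   [eliminate ->]
⇔ ~(Q | ~~R) | ((~~R | R) & (~R | ~R))   [eliminate ->]
⇔ (~Q & ~~~R) | ((~~R | R) & (~R | ~R))   [De Morgan]
⇔ (~Q & ~R) | ((~~R | R) & (~R | ~R))   [double negation]
⇔ (~Q & ~R) | ((R | R) & (~R | ~R))   [double negation]
⇔ (~Q & ~R) | (R & ~R) | (R & ~R) | (R & ~R) | (R & ~R)   [distribute & over |]
⇔ ~Q & ~R   [simplify]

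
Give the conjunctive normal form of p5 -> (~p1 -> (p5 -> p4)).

p5 -> (~p1 -> (p5 -> p4))
⇔ ~p5 | (~p1 -> (p5 -> p4))   — eliminate ->
⇔ ~p5 | ~~p1 | (p5 -> p4)   — eliminate ->
⇔ ~p5 | ~~p1 | ~p5 | p4   — eliminate ->
⇔ ~p5 | p1 | ~p5 | p4   — double negation
⇔ ~p5 | p1 | p4   — simplify

~p5 | p1 | p4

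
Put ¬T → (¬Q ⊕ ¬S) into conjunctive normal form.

(T ∨ ¬Q ∨ ¬S) ∧ (T ∨ Q ∨ S)

¬T → (¬Q ⊕ ¬S)
≡ ¬¬T ∨ (¬Q ⊕ ¬S)   [eliminate →]
≡ ¬¬T ∨ ((¬Q ∨ ¬S) ∧ ¬(¬Q ∧ ¬S))   [expand ⊕]
≡ T ∨ ((¬Q ∨ ¬S) ∧ ¬(¬Q ∧ ¬S))   [double negation]
≡ T ∨ ((¬Q ∨ ¬S) ∧ (¬¬Q ∨ ¬¬S))   [De Morgan]
≡ T ∨ ((¬Q ∨ ¬S) ∧ (Q ∨ ¬¬S))   [double negation]
≡ T ∨ ((¬Q ∨ ¬S) ∧ (Q ∨ S))   [double negation]
≡ (T ∨ ¬Q ∨ ¬S) ∧ (T ∨ Q ∨ S)   [distribute ∨ over ∧]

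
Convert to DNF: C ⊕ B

(C ∧ ¬B) ∨ (¬C ∧ B)

C ⊕ B
≡ (C ∧ ¬B) ∨ (¬C ∧ B)   [expand ⊕]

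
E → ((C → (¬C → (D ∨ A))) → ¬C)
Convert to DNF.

E → ((C → (¬C → (D ∨ A))) → ¬C)
= ¬E ∨ ((C → (¬C → (D ∨ A))) → ¬C)   [eliminate →]
= ¬E ∨ ¬(C → (¬C → (D ∨ A))) ∨ ¬C   [eliminate →]
= ¬E ∨ ¬(¬C ∨ (¬C → (D ∨ A))) ∨ ¬C   [eliminate →]
= ¬E ∨ ¬(¬C ∨ ¬¬C ∨ D ∨ A) ∨ ¬C   [eliminate →]
= ¬E ∨ (¬¬C ∧ ¬¬¬C ∧ ¬D ∧ ¬A) ∨ ¬C   [De Morgan]
= ¬E ∨ (C ∧ ¬¬¬C ∧ ¬D ∧ ¬A) ∨ ¬C   [double negation]
= ¬E ∨ (C ∧ ¬C ∧ ¬D ∧ ¬A) ∨ ¬C   [double negation]
= ¬E ∨ ¬C   [simplify]

¬E ∨ ¬C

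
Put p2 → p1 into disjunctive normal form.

¬p2 ∨ p1

p2 → p1
⇔ ¬p2 ∨ p1   — eliminate →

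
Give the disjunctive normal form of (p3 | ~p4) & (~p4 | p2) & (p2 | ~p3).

(p3 | ~p4) & (~p4 | p2) & (p2 | ~p3)
= (p3 & ~p4 & p2) | (p3 & ~p4 & ~p3) | (p3 & p2 & p2) | (p3 & p2 & ~p3) | (~p4 & ~p4 & p2) | (~p4 & ~p4 & ~p3) | (~p4 & p2 & p2) | (~p4 & p2 & ~p3)   [distribute & over |]
= (p3 & p2) | (~p4 & p2) | (~p4 & ~p3)   [simplify]

(p3 & p2) | (~p4 & p2) | (~p4 & ~p3)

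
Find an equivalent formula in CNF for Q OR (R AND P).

(Q OR R) AND (Q OR P)

Q OR (R AND P)
⇔ (Q OR R) AND (Q OR P)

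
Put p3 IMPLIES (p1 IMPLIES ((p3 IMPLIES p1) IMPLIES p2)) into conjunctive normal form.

NOT p3 OR NOT p1 OR p2

p3 IMPLIES (p1 IMPLIES ((p3 IMPLIES p1) IMPLIES p2))
⇔ NOT p3 OR (p1 IMPLIES ((p3 IMPLIES p1) IMPLIES p2))   [eliminate IMPLIES]
⇔ NOT p3 OR NOT p1 OR ((p3 IMPLIES p1) IMPLIES p2)   [eliminate IMPLIES]
⇔ NOT p3 OR NOT p1 OR NOT (p3 IMPLIES p1) OR p2   [eliminate IMPLIES]
⇔ NOT p3 OR NOT p1 OR NOT (NOT p3 OR p1) OR p2   [eliminate IMPLIES]
⇔ NOT p3 OR NOT p1 OR (NOT NOT p3 AND NOT p1) OR p2   [De Morgan]
⇔ NOT p3 OR NOT p1 OR (p3 AND NOT p1) OR p2   [double negation]
⇔ (NOT p3 OR NOT p1 OR p3 OR p2) AND (NOT p3 OR NOT p1 OR NOT p1 OR p2)   [distribute OR over AND]
⇔ NOT p3 OR NOT p1 OR p2   [simplify]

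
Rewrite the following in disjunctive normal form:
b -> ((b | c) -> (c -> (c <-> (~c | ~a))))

b -> ((b | c) -> (c -> (c <-> (~c | ~a))))
= ~b | ((b | c) -> (c -> (c <-> (~c | ~a))))   [eliminate ->]
= ~b | ~(b | c) | (c -> (c <-> (~c | ~a)))   [eliminate ->]
= ~b | ~(b | c) | ~c | (c <-> (~c | ~a))   [eliminate ->]
= ~b | ~(b | c) | ~c | ((c -> (~c | ~a)) & ((~c | ~a) -> c))   [eliminate <->]
= ~b | ~(b | c) | ~c | ((~c | ~c | ~a) & ((~c | ~a) -> c))   [eliminate ->]
= ~b | ~(b | c) | ~c | ((~c | ~c | ~a) & (~(~c | ~a) | c))   [eliminate ->]
= ~b | (~b & ~c) | ~c | ((~c | ~c | ~a) & (~(~c | ~a) | c))   [De Morgan]
= ~b | (~b & ~c) | ~c | ((~c | ~c | ~a) & ((~~c & ~~a) | c))   [De Morgan]
= ~b | (~b & ~c) | ~c | ((~c | ~c | ~a) & ((c & ~~a) | c))   [double negation]
= ~b | (~b & ~c) | ~c | ((~c | ~c | ~a) & ((c & a) | c))   [double negation]
= ~b | (~b & ~c) | ~c | (~c & c & a) | (~c & c) | (~c & c & a) | (~c & c) | (~a & c & a) | (~a & c)   [distribute & over |]
= ~b | ~c | (~a & c)   [simplify]

~b | ~c | (~a & c)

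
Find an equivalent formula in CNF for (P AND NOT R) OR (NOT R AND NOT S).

(P OR NOT S) AND NOT R

(P AND NOT R) OR (NOT R AND NOT S)
⇔ (P OR NOT R) AND (P OR NOT S) AND (NOT R OR NOT R) AND (NOT R OR NOT S)   — distribute OR over AND
⇔ (P OR NOT S) AND NOT R   — simplify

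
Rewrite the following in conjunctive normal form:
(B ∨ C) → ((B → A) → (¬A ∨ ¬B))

¬B ∨ ¬A

(B ∨ C) → ((B → A) → (¬A ∨ ¬B))
≡ ¬(B ∨ C) ∨ ((B → A) → (¬A ∨ ¬B))   [eliminate →]
≡ ¬(B ∨ C) ∨ ¬(B → A) ∨ ¬A ∨ ¬B   [eliminate →]
≡ ¬(B ∨ C) ∨ ¬(¬B ∨ A) ∨ ¬A ∨ ¬B   [eliminate →]
≡ (¬B ∧ ¬C) ∨ ¬(¬B ∨ A) ∨ ¬A ∨ ¬B   [De Morgan]
≡ (¬B ∧ ¬C) ∨ (¬¬B ∧ ¬A) ∨ ¬A ∨ ¬B   [De Morgan]
≡ (¬B ∧ ¬C) ∨ (B ∧ ¬A) ∨ ¬A ∨ ¬B   [double negation]
≡ (¬B ∨ B ∨ ¬A ∨ ¬B) ∧ (¬B ∨ ¬A ∨ ¬A ∨ ¬B) ∧ (¬C ∨ B ∨ ¬A ∨ ¬B) ∧ (¬C ∨ ¬A ∨ ¬A ∨ ¬B)   [distribute ∨ over ∧]
≡ ¬B ∨ ¬A   [simplify]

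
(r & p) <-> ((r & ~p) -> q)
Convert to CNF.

(r & p) <-> ((r & ~p) -> q)
= ((r & p) -> ((r & ~p) -> q)) & (((r & ~p) -> q) -> (r & p))
= (~(r & p) | ((r & ~p) -> q)) & (((r & ~p) -> q) -> (r & p))
= (~(r & p) | ~(r & ~p) | q) & (((r & ~p) -> q) -> (r & p))
= (~(r & p) | ~(r & ~p) | q) & (~((r & ~p) -> q) | (r & p))
= (~(r & p) | ~(r & ~p) | q) & (~(~(r & ~p) | q) | (r & p))
= (~r | ~p | ~(r & ~p) | q) & (~(~(r & ~p) | q) | (r & p))
= (~r | ~p | ~r | ~~p | q) & (~(~(r & ~p) | q) | (r & p))
= (~r | ~p | ~r | p | q) & (~(~(r & ~p) | q) | (r & p))
= (~r | ~p | ~r | p | q) & ((~~(r & ~p) & ~q) | (r & p))
= (~r | ~p | ~r | p | q) & ((r & ~p & ~q) | (r & p))
= (~r | ~p | ~r | p | q) & (r | r) & (r | p) & (~p | r) & (~p | p) & (~q | r) & (~q | p)
= r & (~q | p)

r & (~q | p)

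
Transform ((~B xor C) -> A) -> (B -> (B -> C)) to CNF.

~B | C

((~B xor C) -> A) -> (B -> (B -> C))
≡ ~((~B xor C) -> A) | (B -> (B -> C))   (eliminate ->)
≡ ~(~(~B xor C) | A) | (B -> (B -> C))   (eliminate ->)
≡ ~(~((~B | C) & ~(~B & C)) | A) | (B -> (B -> C))   (expand xor)
≡ ~(~((~B | C) & ~(~B & C)) | A) | ~B | (B -> C)   (eliminate ->)
≡ ~(~((~B | C) & ~(~B & C)) | A) | ~B | ~B | C   (eliminate ->)
≡ (~~((~B | C) & ~(~B & C)) & ~A) | ~B | ~B | C   (De Morgan)
≡ ((~B | C) & ~(~B & C) & ~A) | ~B | ~B | C   (double negation)
≡ ((~B | C) & (~~B | ~C) & ~A) | ~B | ~B | C   (De Morgan)
≡ ((~B | C) & (B | ~C) & ~A) | ~B | ~B | C   (double negation)
≡ (~B | C | ~B | ~B | C) & (B | ~C | ~B | ~B | C) & (~A | ~B | ~B | C)   (distribute | over &)
≡ ~B | C   (simplify)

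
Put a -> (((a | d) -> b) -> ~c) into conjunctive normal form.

~a | ~b | ~c

a -> (((a | d) -> b) -> ~c)
≡ ~a | (((a | d) -> b) -> ~c)   [eliminate ->]
≡ ~a | ~((a | d) -> b) | ~c   [eliminate ->]
≡ ~a | ~(~(a | d) | b) | ~c   [eliminate ->]
≡ ~a | (~~(a | d) & ~b) | ~c   [De Morgan]
≡ ~a | ((a | d) & ~b) | ~c   [double negation]
≡ (~a | a | d | ~c) & (~a | ~b | ~c)   [distribute | over &]
≡ ~a | ~b | ~c   [simplify]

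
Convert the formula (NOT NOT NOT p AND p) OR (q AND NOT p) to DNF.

q AND NOT p

(NOT NOT NOT p AND p) OR (q AND NOT p)
≡ (NOT p AND p) OR (q AND NOT p)   [double negation]
≡ q AND NOT p   [simplify]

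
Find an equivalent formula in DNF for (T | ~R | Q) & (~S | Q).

(T | ~R | Q) & (~S | Q)
⇔ (T & ~S) | (T & Q) | (~R & ~S) | (~R & Q) | (Q & ~S) | (Q & Q)   [distribute & over |]
⇔ (T & ~S) | (~R & ~S) | Q   [simplify]

(T & ~S) | (~R & ~S) | Q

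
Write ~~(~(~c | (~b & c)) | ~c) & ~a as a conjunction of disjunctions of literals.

(b | ~c) & ~a

~~(~(~c | (~b & c)) | ~c) & ~a
= (~(~c | (~b & c)) | ~c) & ~a   [double negation]
= ((~~c & ~(~b & c)) | ~c) & ~a   [De Morgan]
= ((c & ~(~b & c)) | ~c) & ~a   [double negation]
= ((c & (~~b | ~c)) | ~c) & ~a   [De Morgan]
= ((c & (b | ~c)) | ~c) & ~a   [double negation]
= (c | ~c) & (b | ~c | ~c) & ~a   [distribute | over &]
= (b | ~c) & ~a   [simplify]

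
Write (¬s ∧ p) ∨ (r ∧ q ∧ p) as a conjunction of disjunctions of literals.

(¬s ∨ r) ∧ (¬s ∨ q) ∧ p

(¬s ∧ p) ∨ (r ∧ q ∧ p)
= (¬s ∨ r) ∧ (¬s ∨ q) ∧ (¬s ∨ p) ∧ (p ∨ r) ∧ (p ∨ q) ∧ (p ∨ p)
= (¬s ∨ r) ∧ (¬s ∨ q) ∧ p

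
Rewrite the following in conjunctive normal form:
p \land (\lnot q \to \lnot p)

p \land (\lnot q \to \lnot p)
⇔ p \land (\lnot \lnot q \lor \lnot p)   — eliminate \to
⇔ p \land (q \lor \lnot p)   — double negation

p \land (q \lor \lnot p)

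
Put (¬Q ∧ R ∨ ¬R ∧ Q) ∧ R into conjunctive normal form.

(¬Q ∧ R ∨ ¬R ∧ Q) ∧ R
= (¬Q ∨ ¬R) ∧ (¬Q ∨ Q) ∧ (R ∨ ¬R) ∧ (R ∨ Q) ∧ R   — distribute ∨ over ∧
= (¬Q ∨ ¬R) ∧ R   — simplify

(¬Q ∨ ¬R) ∧ R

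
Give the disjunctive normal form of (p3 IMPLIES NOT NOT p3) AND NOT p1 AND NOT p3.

NOT p3 AND NOT p1

(p3 IMPLIES NOT NOT p3) AND NOT p1 AND NOT p3
= (NOT p3 OR NOT NOT p3) AND NOT p1 AND NOT p3   [eliminate IMPLIES]
= (NOT p3 OR p3) AND NOT p1 AND NOT p3   [double negation]
= (NOT p3 AND NOT p1 AND NOT p3) OR (p3 AND NOT p1 AND NOT p3)   [distribute AND over OR]
= NOT p3 AND NOT p1   [simplify]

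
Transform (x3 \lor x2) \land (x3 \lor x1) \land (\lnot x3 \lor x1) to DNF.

(x3 \land x1) \lor (x2 \land x1)

(x3 \lor x2) \land (x3 \lor x1) \land (\lnot x3 \lor x1)
⇔ (x3 \land x3 \land \lnot x3) \lor (x3 \land x3 \land x1) \lor (x3 \land x1 \land \lnot x3) \lor (x3 \land x1 \land x1) \lor (x2 \land x3 \land \lnot x3) \lor (x2 \land x3 \land x1) \lor (x2 \land x1 \land \lnot x3) \lor (x2 \land x1 \land x1)   [distribute \land over \lor]
⇔ (x3 \land x1) \lor (x2 \land x1)   [simplify]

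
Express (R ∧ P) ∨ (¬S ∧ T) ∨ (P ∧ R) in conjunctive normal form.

(R ∧ P) ∨ (¬S ∧ T) ∨ (P ∧ R)
⇔ (R ∨ ¬S ∨ P) ∧ (R ∨ ¬S ∨ R) ∧ (R ∨ T ∨ P) ∧ (R ∨ T ∨ R) ∧ (P ∨ ¬S ∨ P) ∧ (P ∨ ¬S ∨ R) ∧ (P ∨ T ∨ P) ∧ (P ∨ T ∨ R)   [distribute ∨ over ∧]
⇔ (R ∨ ¬S) ∧ (R ∨ T) ∧ (P ∨ ¬S) ∧ (P ∨ T)   [simplify]

(R ∨ ¬S) ∧ (R ∨ T) ∧ (P ∨ ¬S) ∧ (P ∨ T)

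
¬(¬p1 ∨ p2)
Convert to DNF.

¬(¬p1 ∨ p2)
⇔ ¬¬p1 ∧ ¬p2   (De Morgan)
⇔ p1 ∧ ¬p2   (double negation)

p1 ∧ ¬p2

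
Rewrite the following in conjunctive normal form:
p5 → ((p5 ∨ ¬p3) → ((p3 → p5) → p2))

¬p5 ∨ p2

p5 → ((p5 ∨ ¬p3) → ((p3 → p5) → p2))
≡ ¬p5 ∨ ((p5 ∨ ¬p3) → ((p3 → p5) → p2))   — eliminate →
≡ ¬p5 ∨ ¬(p5 ∨ ¬p3) ∨ ((p3 → p5) → p2)   — eliminate →
≡ ¬p5 ∨ ¬(p5 ∨ ¬p3) ∨ ¬(p3 → p5) ∨ p2   — eliminate →
≡ ¬p5 ∨ ¬(p5 ∨ ¬p3) ∨ ¬(¬p3 ∨ p5) ∨ p2   — eliminate →
≡ ¬p5 ∨ (¬p5 ∧ ¬¬p3) ∨ ¬(¬p3 ∨ p5) ∨ p2   — De Morgan
≡ ¬p5 ∨ (¬p5 ∧ p3) ∨ ¬(¬p3 ∨ p5) ∨ p2   — double negation
≡ ¬p5 ∨ (¬p5 ∧ p3) ∨ (¬¬p3 ∧ ¬p5) ∨ p2   — De Morgan
≡ ¬p5 ∨ (¬p5 ∧ p3) ∨ (p3 ∧ ¬p5) ∨ p2   — double negation
≡ (¬p5 ∨ ¬p5 ∨ p3 ∨ p2) ∧ (¬p5 ∨ ¬p5 ∨ ¬p5 ∨ p2) ∧ (¬p5 ∨ p3 ∨ p3 ∨ p2) ∧ (¬p5 ∨ p3 ∨ ¬p5 ∨ p2)   — distribute ∨ over ∧
≡ ¬p5 ∨ p2   — simplify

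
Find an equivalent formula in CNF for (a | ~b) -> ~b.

~a | ~b

(a | ~b) -> ~b
= ~(a | ~b) | ~b   [eliminate ->]
= (~a & ~~b) | ~b   [De Morgan]
= (~a & b) | ~b   [double negation]
= (~a | ~b) & (b | ~b)   [distribute | over &]
= ~a | ~b   [simplify]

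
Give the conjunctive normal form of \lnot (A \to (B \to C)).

\lnot (A \to (B \to C))
≡ \lnot (\lnot A \lor (B \to C))
≡ \lnot (\lnot A \lor \lnot B \lor C)
≡ \lnot \lnot A \land \lnot \lnot B \land \lnot C
≡ A \land \lnot \lnot B \land \lnot C
≡ A \land B \land \lnot C

A \land B \land \lnot C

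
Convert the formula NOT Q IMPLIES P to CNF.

Q OR P

NOT Q IMPLIES P
⇔ NOT NOT Q OR P   (eliminate IMPLIES)
⇔ Q OR P   (double negation)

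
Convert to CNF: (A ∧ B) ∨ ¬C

(A ∧ B) ∨ ¬C
≡ (A ∨ ¬C) ∧ (B ∨ ¬C)   (distribute ∨ over ∧)

(A ∨ ¬C) ∧ (B ∨ ¬C)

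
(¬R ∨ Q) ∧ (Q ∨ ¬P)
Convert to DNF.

(¬R ∨ Q) ∧ (Q ∨ ¬P)
≡ ¬R ∧ Q ∨ ¬R ∧ ¬P ∨ Q ∧ Q ∨ Q ∧ ¬P
≡ ¬R ∧ ¬P ∨ Q

¬R ∧ ¬P ∨ Q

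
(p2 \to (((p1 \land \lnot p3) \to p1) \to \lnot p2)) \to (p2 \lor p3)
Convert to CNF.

p2 \lor p3

(p2 \to (((p1 \land \lnot p3) \to p1) \to \lnot p2)) \to (p2 \lor p3)
= \lnot (p2 \to (((p1 \land \lnot p3) \to p1) \to \lnot p2)) \lor p2 \lor p3   [eliminate \to]
= \lnot (\lnot p2 \lor (((p1 \land \lnot p3) \to p1) \to \lnot p2)) \lor p2 \lor p3   [eliminate \to]
= \lnot (\lnot p2 \lor \lnot ((p1 \land \lnot p3) \to p1) \lor \lnot p2) \lor p2 \lor p3   [eliminate \to]
= \lnot (\lnot p2 \lor \lnot (\lnot (p1 \land \lnot p3) \lor p1) \lor \lnot p2) \lor p2 \lor p3   [eliminate \to]
= (\lnot \lnot p2 \land \lnot \lnot (\lnot (p1 \land \lnot p3) \lor p1) \land \lnot \lnot p2) \lor p2 \lor p3   [De Morgan]
= (p2 \land \lnot \lnot (\lnot (p1 \land \lnot p3) \lor p1) \land \lnot \lnot p2) \lor p2 \lor p3   [double negation]
= (p2 \land (\lnot (p1 \land \lnot p3) \lor p1) \land \lnot \lnot p2) \lor p2 \lor p3   [double negation]
= (p2 \land (\lnot p1 \lor \lnot \lnot p3 \lor p1) \land \lnot \lnot p2) \lor p2 \lor p3   [De Morgan]
= (p2 \land (\lnot p1 \lor p3 \lor p1) \land \lnot \lnot p2) \lor p2 \lor p3   [double negation]
= (p2 \land (\lnot p1 \lor p3 \lor p1) \land p2) \lor p2 \lor p3   [double negation]
= (p2 \lor p2 \lor p3) \land (\lnot p1 \lor p3 \lor p1 \lor p2 \lor p3) \land (p2 \lor p2 \lor p3)   [distribute \lor over \land]
= p2 \lor p3   [simplify]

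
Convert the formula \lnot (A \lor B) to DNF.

\lnot (A \lor B)
⇔ \lnot A \land \lnot B   [De Morgan]

\lnot A \land \lnot B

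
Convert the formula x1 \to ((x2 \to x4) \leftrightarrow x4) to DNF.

\lnot x1 \lor (x2 \land \lnot x4) \lor x4

x1 \to ((x2 \to x4) \leftrightarrow x4)
≡ \lnot x1 \lor ((x2 \to x4) \leftrightarrow x4)   [eliminate \to]
≡ \lnot x1 \lor (((x2 \to x4) \to x4) \land (x4 \to (x2 \to x4)))   [eliminate \leftrightarrow]
≡ \lnot x1 \lor ((\lnot (x2 \to x4) \lor x4) \land (x4 \to (x2 \to x4)))   [eliminate \to]
≡ \lnot x1 \lor ((\lnot (\lnot x2 \lor x4) \lor x4) \land (x4 \to (x2 \to x4)))   [eliminate \to]
≡ \lnot x1 \lor ((\lnot (\lnot x2 \lor x4) \lor x4) \land (\lnot x4 \lor (x2 \to x4)))   [eliminate \to]
≡ \lnot x1 \lor ((\lnot (\lnot x2 \lor x4) \lor x4) \land (\lnot x4 \lor \lnot x2 \lor x4))   [eliminate \to]
≡ \lnot x1 \lor (((\lnot \lnot x2 \land \lnot x4) \lor x4) \land (\lnot x4 \lor \lnot x2 \lor x4))   [De Morgan]
≡ \lnot x1 \lor (((x2 \land \lnot x4) \lor x4) \land (\lnot x4 \lor \lnot x2 \lor x4))   [double negation]
≡ \lnot x1 \lor (x2 \land \lnot x4 \land \lnot x4) \lor (x2 \land \lnot x4 \land \lnot x2) \lor (x2 \land \lnot x4 \land x4) \lor (x4 \land \lnot x4) \lor (x4 \land \lnot x2) \lor (x4 \land x4)   [distribute \land over \lor]
≡ \lnot x1 \lor (x2 \land \lnot x4) \lor x4   [simplify]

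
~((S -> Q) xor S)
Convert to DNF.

S & Q

~((S -> Q) xor S)
≡ ~(((S -> Q) & ~S) | (~(S -> Q) & S))   [expand xor]
≡ ~(((~S | Q) & ~S) | (~(S -> Q) & S))   [eliminate ->]
≡ ~(((~S | Q) & ~S) | (~(~S | Q) & S))   [eliminate ->]
≡ ~((~S | Q) & ~S) & ~(~(~S | Q) & S)   [De Morgan]
≡ (~(~S | Q) | ~~S) & ~(~(~S | Q) & S)   [De Morgan]
≡ ((~~S & ~Q) | ~~S) & ~(~(~S | Q) & S)   [De Morgan]
≡ ((S & ~Q) | ~~S) & ~(~(~S | Q) & S)   [double negation]
≡ ((S & ~Q) | S) & ~(~(~S | Q) & S)   [double negation]
≡ ((S & ~Q) | S) & (~~(~S | Q) | ~S)   [De Morgan]
≡ ((S & ~Q) | S) & (~S | Q | ~S)   [double negation]
≡ (S & ~Q & ~S) | (S & ~Q & Q) | (S & ~Q & ~S) | (S & ~S) | (S & Q) | (S & ~S)   [distribute & over |]
≡ S & Q   [simplify]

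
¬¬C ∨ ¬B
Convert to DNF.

C ∨ ¬B

¬¬C ∨ ¬B
≡ C ∨ ¬B   (double negation)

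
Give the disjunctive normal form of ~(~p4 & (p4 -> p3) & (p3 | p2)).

~(~p4 & (p4 -> p3) & (p3 | p2))
≡ ~(~p4 & (~p4 | p3) & (p3 | p2))   [eliminate ->]
≡ ~~p4 | ~(~p4 | p3) | ~(p3 | p2)   [De Morgan]
≡ p4 | ~(~p4 | p3) | ~(p3 | p2)   [double negation]
≡ p4 | (~~p4 & ~p3) | ~(p3 | p2)   [De Morgan]
≡ p4 | (p4 & ~p3) | ~(p3 | p2)   [double negation]
≡ p4 | (p4 & ~p3) | (~p3 & ~p2)   [De Morgan]
≡ p4 | (~p3 & ~p2)   [simplify]

p4 | (~p3 & ~p2)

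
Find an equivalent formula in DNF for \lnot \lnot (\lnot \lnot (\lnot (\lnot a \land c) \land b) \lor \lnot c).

a \land b \lor \lnot c

\lnot \lnot (\lnot \lnot (\lnot (\lnot a \land c) \land b) \lor \lnot c)
≡ \lnot \lnot (\lnot (\lnot a \land c) \land b) \lor \lnot c
≡ \lnot (\lnot a \land c) \land b \lor \lnot c
≡ (\lnot \lnot a \lor \lnot c) \land b \lor \lnot c
≡ (a \lor \lnot c) \land b \lor \lnot c
≡ a \land b \lor \lnot c \land b \lor \lnot c
≡ a \land b \lor \lnot c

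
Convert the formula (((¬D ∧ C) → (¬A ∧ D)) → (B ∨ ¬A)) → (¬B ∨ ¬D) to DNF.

(((¬D ∧ C) → (¬A ∧ D)) → (B ∨ ¬A)) → (¬B ∨ ¬D)
≡ ¬(((¬D ∧ C) → (¬A ∧ D)) → (B ∨ ¬A)) ∨ ¬B ∨ ¬D   [eliminate →]
≡ ¬(¬((¬D ∧ C) → (¬A ∧ D)) ∨ B ∨ ¬A) ∨ ¬B ∨ ¬D   [eliminate →]
≡ ¬(¬(¬(¬D ∧ C) ∨ (¬A ∧ D)) ∨ B ∨ ¬A) ∨ ¬B ∨ ¬D   [eliminate →]
≡ (¬¬(¬(¬D ∧ C) ∨ (¬A ∧ D)) ∧ ¬B ∧ ¬¬A) ∨ ¬B ∨ ¬D   [De Morgan]
≡ ((¬(¬D ∧ C) ∨ (¬A ∧ D)) ∧ ¬B ∧ ¬¬A) ∨ ¬B ∨ ¬D   [double negation]
≡ ((¬¬D ∨ ¬C ∨ (¬A ∧ D)) ∧ ¬B ∧ ¬¬A) ∨ ¬B ∨ ¬D   [De Morgan]
≡ ((D ∨ ¬C ∨ (¬A ∧ D)) ∧ ¬B ∧ ¬¬A) ∨ ¬B ∨ ¬D   [double negation]
≡ ((D ∨ ¬C ∨ (¬A ∧ D)) ∧ ¬B ∧ A) ∨ ¬B ∨ ¬D   [double negation]
≡ (D ∧ ¬B ∧ A) ∨ (¬C ∧ ¬B ∧ A) ∨ (¬A ∧ D ∧ ¬B ∧ A) ∨ ¬B ∨ ¬D   [distribute ∧ over ∨]
≡ ¬B ∨ ¬D   [simplify]

¬B ∨ ¬D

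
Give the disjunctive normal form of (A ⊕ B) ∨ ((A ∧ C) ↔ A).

(A ∧ ¬B) ∨ ¬A ∨ (A ∧ C)

(A ⊕ B) ∨ ((A ∧ C) ↔ A)
≡ (A ∧ ¬B) ∨ (¬A ∧ B) ∨ ((A ∧ C) ↔ A)   [expand ⊕]
≡ (A ∧ ¬B) ∨ (¬A ∧ B) ∨ (((A ∧ C) → A) ∧ (A → (A ∧ C)))   [eliminate ↔]
≡ (A ∧ ¬B) ∨ (¬A ∧ B) ∨ ((¬(A ∧ C) ∨ A) ∧ (A → (A ∧ C)))   [eliminate →]
≡ (A ∧ ¬B) ∨ (¬A ∧ B) ∨ ((¬(A ∧ C) ∨ A) ∧ (¬A ∨ (A ∧ C)))   [eliminate →]
≡ (A ∧ ¬B) ∨ (¬A ∧ B) ∨ ((¬A ∨ ¬C ∨ A) ∧ (¬A ∨ (A ∧ C)))   [De Morgan]
≡ (A ∧ ¬B) ∨ (¬A ∧ B) ∨ (¬A ∧ ¬A) ∨ (¬A ∧ A ∧ C) ∨ (¬C ∧ ¬A) ∨ (¬C ∧ A ∧ C) ∨ (A ∧ ¬A) ∨ (A ∧ A ∧ C)   [distribute ∧ over ∨]
≡ (A ∧ ¬B) ∨ ¬A ∨ (A ∧ C)   [simplify]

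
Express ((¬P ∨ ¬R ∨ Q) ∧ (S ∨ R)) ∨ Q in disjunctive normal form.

((¬P ∨ ¬R ∨ Q) ∧ (S ∨ R)) ∨ Q
⇔ (¬P ∧ S) ∨ (¬P ∧ R) ∨ (¬R ∧ S) ∨ (¬R ∧ R) ∨ (Q ∧ S) ∨ (Q ∧ R) ∨ Q   (distribute ∧ over ∨)
⇔ (¬P ∧ S) ∨ (¬P ∧ R) ∨ (¬R ∧ S) ∨ Q   (simplify)

(¬P ∧ S) ∨ (¬P ∧ R) ∨ (¬R ∧ S) ∨ Q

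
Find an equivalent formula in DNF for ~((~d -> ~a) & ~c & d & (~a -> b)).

~((~d -> ~a) & ~c & d & (~a -> b))
≡ ~((~~d | ~a) & ~c & d & (~a -> b))   [eliminate ->]
≡ ~((~~d | ~a) & ~c & d & (~~a | b))   [eliminate ->]
≡ ~(~~d | ~a) | ~~c | ~d | ~(~~a | b)   [De Morgan]
≡ (~~~d & ~~a) | ~~c | ~d | ~(~~a | b)   [De Morgan]
≡ (~d & ~~a) | ~~c | ~d | ~(~~a | b)   [double negation]
≡ (~d & a) | ~~c | ~d | ~(~~a | b)   [double negation]
≡ (~d & a) | c | ~d | ~(~~a | b)   [double negation]
≡ (~d & a) | c | ~d | (~~~a & ~b)   [De Morgan]
≡ (~d & a) | c | ~d | (~a & ~b)   [double negation]
≡ c | ~d | (~a & ~b)   [simplify]

c | ~d | (~a & ~b)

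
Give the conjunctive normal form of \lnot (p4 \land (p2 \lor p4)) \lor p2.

\lnot p4 \lor p2

\lnot (p4 \land (p2 \lor p4)) \lor p2
= \lnot p4 \lor \lnot (p2 \lor p4) \lor p2   — De Morgan
= \lnot p4 \lor (\lnot p2 \land \lnot p4) \lor p2   — De Morgan
= (\lnot p4 \lor \lnot p2 \lor p2) \land (\lnot p4 \lor \lnot p4 \lor p2)   — distribute \lor over \land
= \lnot p4 \lor p2   — simplify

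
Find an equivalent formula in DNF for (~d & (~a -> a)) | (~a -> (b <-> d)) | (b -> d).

(~d & (~a -> a)) | (~a -> (b <-> d)) | (b -> d)
⇔ (~d & (~~a | a)) | (~a -> (b <-> d)) | (b -> d)
⇔ (~d & (~~a | a)) | ~~a | (b <-> d) | (b -> d)
⇔ (~d & (~~a | a)) | ~~a | ((b -> d) & (d -> b)) | (b -> d)
⇔ (~d & (~~a | a)) | ~~a | ((~b | d) & (d -> b)) | (b -> d)
⇔ (~d & (~~a | a)) | ~~a | ((~b | d) & (~d | b)) | (b -> d)
⇔ (~d & (~~a | a)) | ~~a | ((~b | d) & (~d | b)) | ~b | d
⇔ (~d & (a | a)) | ~~a | ((~b | d) & (~d | b)) | ~b | d
⇔ (~d & (a | a)) | a | ((~b | d) & (~d | b)) | ~b | d
⇔ (~d & a) | (~d & a) | a | (~b & ~d) | (~b & b) | (d & ~d) | (d & b) | ~b | d
⇔ a | ~b | d

a | ~b | d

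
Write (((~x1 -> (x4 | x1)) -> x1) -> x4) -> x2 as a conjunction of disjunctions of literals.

~x4 | x2

(((~x1 -> (x4 | x1)) -> x1) -> x4) -> x2
≡ ~(((~x1 -> (x4 | x1)) -> x1) -> x4) | x2   [eliminate ->]
≡ ~(~((~x1 -> (x4 | x1)) -> x1) | x4) | x2   [eliminate ->]
≡ ~(~(~(~x1 -> (x4 | x1)) | x1) | x4) | x2   [eliminate ->]
≡ ~(~(~(~~x1 | x4 | x1) | x1) | x4) | x2   [eliminate ->]
≡ (~~(~(~~x1 | x4 | x1) | x1) & ~x4) | x2   [De Morgan]
≡ ((~(~~x1 | x4 | x1) | x1) & ~x4) | x2   [double negation]
≡ (((~~~x1 & ~x4 & ~x1) | x1) & ~x4) | x2   [De Morgan]
≡ (((~x1 & ~x4 & ~x1) | x1) & ~x4) | x2   [double negation]
≡ (~x1 | x1 | x2) & (~x4 | x1 | x2) & (~x1 | x1 | x2) & (~x4 | x2)   [distribute | over &]
≡ ~x4 | x2   [simplify]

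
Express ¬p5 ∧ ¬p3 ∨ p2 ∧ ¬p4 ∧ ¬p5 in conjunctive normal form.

¬p5 ∧ (¬p3 ∨ p2) ∧ (¬p3 ∨ ¬p4)

¬p5 ∧ ¬p3 ∨ p2 ∧ ¬p4 ∧ ¬p5
≡ (¬p5 ∨ p2) ∧ (¬p5 ∨ ¬p4) ∧ (¬p5 ∨ ¬p5) ∧ (¬p3 ∨ p2) ∧ (¬p3 ∨ ¬p4) ∧ (¬p3 ∨ ¬p5)   [distribute ∨ over ∧]
≡ ¬p5 ∧ (¬p3 ∨ p2) ∧ (¬p3 ∨ ¬p4)   [simplify]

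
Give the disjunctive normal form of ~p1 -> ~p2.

p1 | ~p2

~p1 -> ~p2
≡ ~~p1 | ~p2   (eliminate ->)
≡ p1 | ~p2   (double negation)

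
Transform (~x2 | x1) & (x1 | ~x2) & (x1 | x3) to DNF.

(~x2 & x3) | x1

(~x2 | x1) & (x1 | ~x2) & (x1 | x3)
⇔ (~x2 & x1 & x1) | (~x2 & x1 & x3) | (~x2 & ~x2 & x1) | (~x2 & ~x2 & x3) | (x1 & x1 & x1) | (x1 & x1 & x3) | (x1 & ~x2 & x1) | (x1 & ~x2 & x3)   — distribute & over |
⇔ (~x2 & x3) | x1   — simplify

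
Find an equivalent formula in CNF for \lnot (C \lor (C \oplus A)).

\lnot C \land (\lnot A \lor C)

\lnot (C \lor (C \oplus A))
≡ \lnot (C \lor ((C \lor A) \land \lnot (C \land A)))   (expand \oplus)
≡ \lnot C \land \lnot ((C \lor A) \land \lnot (C \land A))   (De Morgan)
≡ \lnot C \land (\lnot (C \lor A) \lor \lnot \lnot (C \land A))   (De Morgan)
≡ \lnot C \land ((\lnot C \land \lnot A) \lor \lnot \lnot (C \land A))   (De Morgan)
≡ \lnot C \land ((\lnot C \land \lnot A) \lor (C \land A))   (double negation)
≡ \lnot C \land (\lnot C \lor C) \land (\lnot C \lor A) \land (\lnot A \lor C) \land (\lnot A \lor A)   (distribute \lor over \land)
≡ \lnot C \land (\lnot A \lor C)   (simplify)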